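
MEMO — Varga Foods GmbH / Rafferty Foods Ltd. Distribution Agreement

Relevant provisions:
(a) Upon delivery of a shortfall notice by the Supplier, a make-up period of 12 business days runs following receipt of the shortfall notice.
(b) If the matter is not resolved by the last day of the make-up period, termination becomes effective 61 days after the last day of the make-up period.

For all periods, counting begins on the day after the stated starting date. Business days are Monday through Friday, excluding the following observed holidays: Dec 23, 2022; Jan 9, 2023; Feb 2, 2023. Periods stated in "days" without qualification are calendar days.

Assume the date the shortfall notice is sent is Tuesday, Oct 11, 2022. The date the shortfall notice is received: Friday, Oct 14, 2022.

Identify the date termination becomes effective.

Jan 1, 2023

The last day of the make-up period: counting 12 business days from Friday, Oct 14, 2022 (Oct 17, Oct 18, Oct 19, Oct 20, …, Oct 28, Oct 31, Nov 1, skipping weekends) reaches Tuesday, Nov 1, 2022.
Adding 61 calendar days to Nov 1, 2022 gives Jan 1, 2023, which is the date termination becomes effective.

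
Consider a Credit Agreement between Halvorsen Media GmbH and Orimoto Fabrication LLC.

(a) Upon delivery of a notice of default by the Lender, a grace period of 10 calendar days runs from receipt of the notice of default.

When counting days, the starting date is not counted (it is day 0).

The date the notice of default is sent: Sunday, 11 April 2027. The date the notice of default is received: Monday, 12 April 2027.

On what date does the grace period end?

22 April 2027

The last day of the grace period: 12 April 2027 + 10 days = 22 April 2027.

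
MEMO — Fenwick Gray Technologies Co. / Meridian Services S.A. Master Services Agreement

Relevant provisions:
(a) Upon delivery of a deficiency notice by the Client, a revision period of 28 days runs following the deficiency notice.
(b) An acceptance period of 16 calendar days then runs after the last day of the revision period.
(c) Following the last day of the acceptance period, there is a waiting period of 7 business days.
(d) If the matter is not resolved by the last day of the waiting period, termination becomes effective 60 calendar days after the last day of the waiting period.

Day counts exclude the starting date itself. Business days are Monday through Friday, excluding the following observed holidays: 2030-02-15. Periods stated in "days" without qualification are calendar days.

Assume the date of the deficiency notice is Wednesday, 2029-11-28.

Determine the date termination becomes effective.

Adding 28 calendar days to 2029-11-28 gives 2029-12-26, which is the last day of the revision period.
The last day of the acceptance period: 2029-12-26 + 16 days = 2030-01-11.
The last day of the waiting period: counting 7 business days from Friday, 2030-01-11 (Jan 14, Jan 15, Jan 16, Jan 17, Jan 18, Jan 21, Jan 22, skipping weekends) reaches Tuesday, 2030-01-22.
Adding 60 calendar days to 2030-01-22 gives 2030-03-23, which is the date termination becomes effective.

2030-03-23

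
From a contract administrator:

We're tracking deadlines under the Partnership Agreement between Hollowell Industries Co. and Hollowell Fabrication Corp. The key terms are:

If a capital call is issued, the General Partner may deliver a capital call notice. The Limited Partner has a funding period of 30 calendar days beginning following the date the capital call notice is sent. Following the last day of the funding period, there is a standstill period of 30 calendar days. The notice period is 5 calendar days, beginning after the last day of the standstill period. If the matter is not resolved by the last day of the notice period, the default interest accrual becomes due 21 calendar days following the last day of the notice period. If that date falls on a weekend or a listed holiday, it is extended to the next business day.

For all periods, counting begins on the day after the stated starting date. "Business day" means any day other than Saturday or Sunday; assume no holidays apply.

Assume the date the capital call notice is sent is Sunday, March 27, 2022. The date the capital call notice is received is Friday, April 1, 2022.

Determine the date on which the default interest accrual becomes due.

The last day of the funding period: 30 calendar days after March 27, 2022 is April 26, 2022.
The last day of the standstill period: 30 calendar days after April 26, 2022 is May 26, 2022.
Adding 5 calendar days to May 26, 2022 gives May 31, 2022, which is the last day of the notice period.
Adding 21 calendar days to May 31, 2022 gives June 21, 2022, which is the date on which the default interest accrual becomes due. June 21, 2022 is a Tuesday, so no roll-forward applies.

June 21, 2022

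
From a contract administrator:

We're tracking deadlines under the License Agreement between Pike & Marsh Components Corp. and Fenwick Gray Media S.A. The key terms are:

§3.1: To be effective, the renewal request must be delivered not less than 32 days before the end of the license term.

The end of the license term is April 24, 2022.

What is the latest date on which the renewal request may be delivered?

March 23, 2022

Counting back 32 calendar days from April 24, 2022 gives March 23, 2022.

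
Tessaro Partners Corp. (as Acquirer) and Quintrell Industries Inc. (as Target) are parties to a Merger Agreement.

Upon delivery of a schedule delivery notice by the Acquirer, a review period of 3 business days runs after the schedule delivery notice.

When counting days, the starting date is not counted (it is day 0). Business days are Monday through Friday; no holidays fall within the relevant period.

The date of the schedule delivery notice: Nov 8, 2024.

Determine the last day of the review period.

From Friday, Nov 8, 2024, 3 business days (Nov 11, Nov 12, Nov 13, skipping weekends) brings us to Wednesday, Nov 13, 2024, which is the last day of the review period.

Nov 13, 2024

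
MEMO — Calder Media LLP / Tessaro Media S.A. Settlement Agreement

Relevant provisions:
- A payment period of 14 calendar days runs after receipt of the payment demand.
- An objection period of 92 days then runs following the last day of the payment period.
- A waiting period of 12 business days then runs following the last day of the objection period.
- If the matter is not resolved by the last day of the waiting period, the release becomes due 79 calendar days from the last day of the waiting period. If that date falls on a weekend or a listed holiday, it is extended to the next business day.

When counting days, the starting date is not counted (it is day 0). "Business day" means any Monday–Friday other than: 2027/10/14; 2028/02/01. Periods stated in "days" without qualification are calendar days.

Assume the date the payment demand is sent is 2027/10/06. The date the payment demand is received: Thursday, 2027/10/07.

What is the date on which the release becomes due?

2028/04/28

Adding 14 calendar days to 2027/10/07 gives 2027/10/21, which is the last day of the payment period.
The last day of the objection period: 92 calendar days after 2027/10/21 is 2028/01/21.
The last day of the waiting period: counting 12 business days from Friday, 2028/01/21 (Jan 24, Jan 25, Jan 26, Jan 27, …, Feb 7, Feb 8, Feb 9, skipping weekends and the listed holiday on Feb 1) reaches Wednesday, 2028/02/09.
The date on which the release becomes due: 79 calendar days after 2028/02/09 is 2028/04/28. 2028/04/28 is a Friday and is not a listed holiday, so no roll-forward applies.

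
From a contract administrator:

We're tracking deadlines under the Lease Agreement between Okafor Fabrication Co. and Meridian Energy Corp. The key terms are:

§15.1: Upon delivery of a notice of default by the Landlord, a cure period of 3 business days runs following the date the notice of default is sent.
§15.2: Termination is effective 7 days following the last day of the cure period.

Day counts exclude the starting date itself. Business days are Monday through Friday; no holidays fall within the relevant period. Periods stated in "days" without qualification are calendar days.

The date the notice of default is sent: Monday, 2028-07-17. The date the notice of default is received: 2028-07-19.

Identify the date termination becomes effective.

2028-07-27

The last day of the cure period: counting 3 business days from Monday, 2028-07-17 (Jul 18, Jul 19, Jul 20, skipping weekends) reaches Thursday, 2028-07-20.
The date termination becomes effective: 2028-07-20 + 7 days = 2028-07-27.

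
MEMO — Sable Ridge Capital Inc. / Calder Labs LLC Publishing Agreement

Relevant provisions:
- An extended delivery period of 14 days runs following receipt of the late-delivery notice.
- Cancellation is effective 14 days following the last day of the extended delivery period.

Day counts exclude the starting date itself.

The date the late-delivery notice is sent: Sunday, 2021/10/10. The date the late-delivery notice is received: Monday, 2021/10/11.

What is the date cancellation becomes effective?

2021/11/08

The last day of the extended delivery period: 14 calendar days after 2021/10/11 is 2021/10/25.
The date cancellation becomes effective: 14 calendar days after 2021/10/25 is 2021/11/08.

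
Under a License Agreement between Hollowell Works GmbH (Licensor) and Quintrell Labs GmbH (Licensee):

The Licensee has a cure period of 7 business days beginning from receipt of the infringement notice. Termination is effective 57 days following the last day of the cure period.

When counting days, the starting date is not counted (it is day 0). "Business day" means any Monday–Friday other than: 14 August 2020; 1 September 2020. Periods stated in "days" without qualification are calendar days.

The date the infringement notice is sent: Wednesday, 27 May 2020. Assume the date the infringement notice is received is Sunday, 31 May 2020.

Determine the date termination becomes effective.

5 August 2020

The last day of the cure period: 7 business days after Sunday, 31 May 2020, skipping weekends — Jun 1, Jun 2, Jun 3, Jun 4, Jun 5, Jun 8, Jun 9 — lands on Tuesday, 9 June 2020.
The date termination becomes effective: 9 June 2020 + 57 days = 5 August 2020.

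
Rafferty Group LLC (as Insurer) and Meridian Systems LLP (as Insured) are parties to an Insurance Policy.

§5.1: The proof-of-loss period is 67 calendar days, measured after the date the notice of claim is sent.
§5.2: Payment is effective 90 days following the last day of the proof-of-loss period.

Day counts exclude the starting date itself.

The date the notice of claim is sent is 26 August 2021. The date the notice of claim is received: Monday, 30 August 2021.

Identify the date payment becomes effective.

Adding 67 calendar days to 26 August 2021 gives 1 November 2021, which is the last day of the proof-of-loss period.
The date payment becomes effective: 90 calendar days after 1 November 2021 is 30 January 2022.

30 January 2022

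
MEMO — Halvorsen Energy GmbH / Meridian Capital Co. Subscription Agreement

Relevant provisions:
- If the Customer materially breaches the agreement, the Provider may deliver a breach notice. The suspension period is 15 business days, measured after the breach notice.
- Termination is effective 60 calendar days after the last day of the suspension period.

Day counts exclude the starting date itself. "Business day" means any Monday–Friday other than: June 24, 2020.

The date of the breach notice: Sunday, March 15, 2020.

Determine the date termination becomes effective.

June 2, 2020

The last day of the suspension period: counting 15 business days from Sunday, March 15, 2020 (Mar 16, Mar 17, Mar 18, Mar 19, …, Apr 1, Apr 2, Apr 3, skipping weekends) reaches Friday, April 3, 2020.
The date termination becomes effective: April 3, 2020 + 60 days = June 2, 2020.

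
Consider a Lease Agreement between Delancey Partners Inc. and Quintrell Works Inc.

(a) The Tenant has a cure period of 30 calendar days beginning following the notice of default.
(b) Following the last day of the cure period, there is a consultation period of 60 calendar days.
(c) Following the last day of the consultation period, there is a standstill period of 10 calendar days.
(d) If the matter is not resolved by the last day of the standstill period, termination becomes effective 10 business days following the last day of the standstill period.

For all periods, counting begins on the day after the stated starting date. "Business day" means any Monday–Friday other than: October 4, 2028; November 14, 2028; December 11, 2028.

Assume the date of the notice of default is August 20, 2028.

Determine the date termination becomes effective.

The last day of the cure period: 30 calendar days after August 20, 2028 is September 19, 2028.
The last day of the consultation period: September 19, 2028 + 60 days = November 18, 2028.
Adding 10 calendar days to November 18, 2028 gives November 28, 2028, which is the last day of the standstill period.
The date termination becomes effective: 10 business days after Tuesday, November 28, 2028, skipping weekends and the listed holiday on Dec 11 — Nov 29, Nov 30, Dec 1, Dec 4, Dec 5, Dec 6, Dec 7, Dec 8, Dec 12, Dec 13 — lands on Wednesday, December 13, 2028.

December 13, 2028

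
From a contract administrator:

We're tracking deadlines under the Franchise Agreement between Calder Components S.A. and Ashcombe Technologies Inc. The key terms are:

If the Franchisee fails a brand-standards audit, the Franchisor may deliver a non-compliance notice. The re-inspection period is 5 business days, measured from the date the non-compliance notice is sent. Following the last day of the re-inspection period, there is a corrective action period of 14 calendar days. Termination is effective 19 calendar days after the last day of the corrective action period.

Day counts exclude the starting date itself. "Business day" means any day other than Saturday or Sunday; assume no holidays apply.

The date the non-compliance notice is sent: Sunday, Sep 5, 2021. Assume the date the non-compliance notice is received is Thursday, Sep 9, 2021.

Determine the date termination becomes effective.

Oct 13, 2021

From Sunday, Sep 5, 2021, 5 business days (Sep 6, Sep 7, Sep 8, Sep 9, Sep 10, skipping weekends) brings us to Friday, Sep 10, 2021, which is the last day of the re-inspection period.
The last day of the corrective action period: 14 calendar days after Sep 10, 2021 is Sep 24, 2021.
The date termination becomes effective: Sep 24, 2021 + 19 days = Oct 13, 2021.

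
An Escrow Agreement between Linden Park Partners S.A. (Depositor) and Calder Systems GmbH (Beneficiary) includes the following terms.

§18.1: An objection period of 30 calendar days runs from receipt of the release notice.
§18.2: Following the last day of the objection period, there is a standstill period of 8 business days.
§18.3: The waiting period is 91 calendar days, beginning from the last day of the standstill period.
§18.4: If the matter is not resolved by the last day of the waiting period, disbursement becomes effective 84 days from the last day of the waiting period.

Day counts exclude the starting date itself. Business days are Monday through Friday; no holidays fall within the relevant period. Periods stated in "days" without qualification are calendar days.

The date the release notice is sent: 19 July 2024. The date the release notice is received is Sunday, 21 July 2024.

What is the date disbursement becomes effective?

21 February 2025

Adding 30 calendar days to 21 July 2024 gives 20 August 2024, which is the last day of the objection period.
The last day of the standstill period: 8 business days after Tuesday, 20 August 2024, skipping weekends — Aug 21, Aug 22, Aug 23, Aug 26, Aug 27, Aug 28, Aug 29, Aug 30 — lands on Friday, 30 August 2024.
The last day of the waiting period: 91 calendar days after 30 August 2024 is 29 November 2024.
The date disbursement becomes effective: 84 calendar days after 29 November 2024 is 21 February 2025.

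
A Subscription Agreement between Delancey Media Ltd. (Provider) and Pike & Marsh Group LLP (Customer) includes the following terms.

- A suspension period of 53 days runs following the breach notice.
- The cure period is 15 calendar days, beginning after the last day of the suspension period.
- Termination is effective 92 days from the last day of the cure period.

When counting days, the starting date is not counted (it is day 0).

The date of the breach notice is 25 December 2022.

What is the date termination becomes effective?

3 June 2023

The last day of the suspension period: 25 December 2022 + 53 days = 16 February 2023.
The last day of the cure period: 15 calendar days after 16 February 2023 is 3 March 2023.
The date termination becomes effective: 3 March 2023 + 92 days = 3 June 2023.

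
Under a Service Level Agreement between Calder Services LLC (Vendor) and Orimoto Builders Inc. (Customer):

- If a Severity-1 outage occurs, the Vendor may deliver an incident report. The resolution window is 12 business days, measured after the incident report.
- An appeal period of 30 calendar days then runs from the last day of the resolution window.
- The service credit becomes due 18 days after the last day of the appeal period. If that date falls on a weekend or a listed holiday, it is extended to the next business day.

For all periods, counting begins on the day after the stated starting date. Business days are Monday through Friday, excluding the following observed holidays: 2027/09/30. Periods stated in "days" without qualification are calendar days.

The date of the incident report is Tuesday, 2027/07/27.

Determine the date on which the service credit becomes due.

The last day of the resolution window: counting 12 business days from Tuesday, 2027/07/27 (Jul 28, Jul 29, Jul 30, Aug 2, …, Aug 10, Aug 11, Aug 12, skipping weekends) reaches Thursday, 2027/08/12.
The last day of the appeal period: 2027/08/12 + 30 days = 2027/09/11.
Adding 18 calendar days to 2027/09/11 gives 2027/09/29, which is the date on which the service credit becomes due. 2027/09/29 is a Wednesday and is not a listed holiday, so no roll-forward applies.

2027/09/29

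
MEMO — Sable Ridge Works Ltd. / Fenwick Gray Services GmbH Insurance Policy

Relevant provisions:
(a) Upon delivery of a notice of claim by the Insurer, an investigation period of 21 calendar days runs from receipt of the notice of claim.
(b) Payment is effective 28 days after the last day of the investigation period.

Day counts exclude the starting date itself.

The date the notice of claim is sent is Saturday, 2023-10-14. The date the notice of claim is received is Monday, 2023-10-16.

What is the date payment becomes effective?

2023-12-04

The last day of the investigation period: 21 calendar days after 2023-10-16 is 2023-11-06.
Adding 28 calendar days to 2023-11-06 gives 2023-12-04, which is the date payment becomes effective.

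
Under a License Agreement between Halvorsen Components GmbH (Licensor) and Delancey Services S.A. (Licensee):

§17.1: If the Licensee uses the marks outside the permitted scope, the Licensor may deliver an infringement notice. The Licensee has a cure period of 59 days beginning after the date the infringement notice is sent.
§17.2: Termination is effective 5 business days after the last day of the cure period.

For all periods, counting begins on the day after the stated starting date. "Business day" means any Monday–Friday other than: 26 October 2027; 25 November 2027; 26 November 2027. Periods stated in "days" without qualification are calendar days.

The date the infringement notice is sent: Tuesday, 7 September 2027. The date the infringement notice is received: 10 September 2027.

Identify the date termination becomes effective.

The last day of the cure period: 59 calendar days after 7 September 2027 is 5 November 2027.
The date termination becomes effective: counting 5 business days from Friday, 5 November 2027 (Nov 8, Nov 9, Nov 10, Nov 11, Nov 12, skipping weekends) reaches Friday, 12 November 2027.

12 November 2027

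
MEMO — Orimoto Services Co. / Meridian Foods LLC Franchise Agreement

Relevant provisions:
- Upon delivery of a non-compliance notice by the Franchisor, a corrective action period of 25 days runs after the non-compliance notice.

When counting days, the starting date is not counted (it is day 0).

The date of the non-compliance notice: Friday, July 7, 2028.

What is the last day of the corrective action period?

August 1, 2028

Adding 25 calendar days to July 7, 2028 gives August 1, 2028, which is the last day of the corrective action period.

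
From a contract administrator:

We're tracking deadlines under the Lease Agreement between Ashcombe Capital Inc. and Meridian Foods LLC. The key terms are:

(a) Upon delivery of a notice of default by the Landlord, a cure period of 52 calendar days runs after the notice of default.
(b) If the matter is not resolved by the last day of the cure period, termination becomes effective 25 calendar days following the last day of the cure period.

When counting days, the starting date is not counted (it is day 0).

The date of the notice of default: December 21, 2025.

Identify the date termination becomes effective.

March 8, 2026

The last day of the cure period: 52 calendar days after December 21, 2025 is February 11, 2026.
Adding 25 calendar days to February 11, 2026 gives March 8, 2026, which is the date termination becomes effective.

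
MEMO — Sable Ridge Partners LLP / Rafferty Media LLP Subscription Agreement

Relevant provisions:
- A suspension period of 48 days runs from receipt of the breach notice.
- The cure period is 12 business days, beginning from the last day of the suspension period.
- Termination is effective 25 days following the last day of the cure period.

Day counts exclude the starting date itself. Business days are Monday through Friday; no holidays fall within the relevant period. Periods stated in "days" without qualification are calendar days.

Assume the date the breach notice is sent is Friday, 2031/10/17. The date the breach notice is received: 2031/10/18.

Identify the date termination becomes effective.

2032/01/17

Adding 48 calendar days to 2031/10/18 gives 2031/12/05, which is the last day of the suspension period.
From Friday, 2031/12/05, 12 business days (Dec 8, Dec 9, Dec 10, Dec 11, …, Dec 19, Dec 22, Dec 23, skipping weekends) brings us to Tuesday, 2031/12/23, which is the last day of the cure period.
The date termination becomes effective: 25 calendar days after 2031/12/23 is 2032/01/17.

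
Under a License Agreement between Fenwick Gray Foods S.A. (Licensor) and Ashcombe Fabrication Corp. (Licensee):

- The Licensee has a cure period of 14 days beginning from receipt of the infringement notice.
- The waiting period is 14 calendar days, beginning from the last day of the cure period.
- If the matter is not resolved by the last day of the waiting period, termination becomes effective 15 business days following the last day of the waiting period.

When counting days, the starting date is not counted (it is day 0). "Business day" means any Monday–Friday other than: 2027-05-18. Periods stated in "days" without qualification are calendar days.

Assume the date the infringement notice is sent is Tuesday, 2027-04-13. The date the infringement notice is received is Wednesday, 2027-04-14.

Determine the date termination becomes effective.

2027-06-03

The last day of the cure period: 2027-04-14 + 14 days = 2027-04-28.
The last day of the waiting period: 2027-04-28 + 14 days = 2027-05-12.
From Wednesday, 2027-05-12, 15 business days (May 13, May 14, May 17, May 19, …, Jun 1, Jun 2, Jun 3, skipping weekends and the listed holiday on May 18) brings us to Thursday, 2027-06-03, which is the date termination becomes effective.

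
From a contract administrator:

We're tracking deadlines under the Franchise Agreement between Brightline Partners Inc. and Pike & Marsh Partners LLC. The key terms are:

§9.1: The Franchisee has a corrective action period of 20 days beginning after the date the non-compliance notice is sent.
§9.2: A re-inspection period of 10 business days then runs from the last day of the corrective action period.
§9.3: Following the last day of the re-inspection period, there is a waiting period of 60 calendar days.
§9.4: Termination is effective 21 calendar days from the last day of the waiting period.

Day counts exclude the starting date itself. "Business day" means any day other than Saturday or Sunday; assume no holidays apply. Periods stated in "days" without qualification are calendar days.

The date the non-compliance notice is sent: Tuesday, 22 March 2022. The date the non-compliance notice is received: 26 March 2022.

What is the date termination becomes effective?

The last day of the corrective action period: 22 March 2022 + 20 days = 11 April 2022.
From Monday, 11 April 2022, 10 business days (Apr 12, Apr 13, Apr 14, Apr 15, Apr 18, Apr 19, Apr 20, Apr 21, Apr 22, Apr 25, skipping weekends) brings us to Monday, 25 April 2022, which is the last day of the re-inspection period.
The last day of the waiting period: 25 April 2022 + 60 days = 24 June 2022.
Adding 21 calendar days to 24 June 2022 gives 15 July 2022, which is the date termination becomes effective.

15 July 2022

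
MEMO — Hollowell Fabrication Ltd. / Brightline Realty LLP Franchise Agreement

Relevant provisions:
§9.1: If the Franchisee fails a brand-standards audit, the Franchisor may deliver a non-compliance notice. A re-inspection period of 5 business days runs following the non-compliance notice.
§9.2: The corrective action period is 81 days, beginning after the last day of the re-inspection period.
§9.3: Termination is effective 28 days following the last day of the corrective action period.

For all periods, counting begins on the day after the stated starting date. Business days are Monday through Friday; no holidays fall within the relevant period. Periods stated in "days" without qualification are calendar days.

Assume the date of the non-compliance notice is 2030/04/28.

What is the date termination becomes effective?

2030/08/20

The last day of the re-inspection period: 5 business days after Sunday, 2030/04/28, skipping weekends — Apr 29, Apr 30, May 1, May 2, May 3 — lands on Friday, 2030/05/03.
The last day of the corrective action period: 81 calendar days after 2030/05/03 is 2030/07/23.
The date termination becomes effective: 28 calendar days after 2030/07/23 is 2030/08/20.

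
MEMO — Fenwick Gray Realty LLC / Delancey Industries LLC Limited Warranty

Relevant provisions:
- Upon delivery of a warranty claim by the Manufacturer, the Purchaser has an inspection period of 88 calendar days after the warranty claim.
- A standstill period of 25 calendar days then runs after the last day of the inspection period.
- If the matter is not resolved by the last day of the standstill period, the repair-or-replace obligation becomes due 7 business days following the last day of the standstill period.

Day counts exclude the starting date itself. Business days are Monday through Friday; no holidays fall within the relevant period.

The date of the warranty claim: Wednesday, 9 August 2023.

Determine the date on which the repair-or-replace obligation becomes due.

11 December 2023

The last day of the inspection period: 88 calendar days after 9 August 2023 is 5 November 2023.
The last day of the standstill period: 5 November 2023 + 25 days = 30 November 2023.
The date on which the repair-or-replace obligation becomes due: counting 7 business days from Thursday, 30 November 2023 (Dec 1, Dec 4, Dec 5, Dec 6, Dec 7, Dec 8, Dec 11, skipping weekends) reaches Monday, 11 December 2023.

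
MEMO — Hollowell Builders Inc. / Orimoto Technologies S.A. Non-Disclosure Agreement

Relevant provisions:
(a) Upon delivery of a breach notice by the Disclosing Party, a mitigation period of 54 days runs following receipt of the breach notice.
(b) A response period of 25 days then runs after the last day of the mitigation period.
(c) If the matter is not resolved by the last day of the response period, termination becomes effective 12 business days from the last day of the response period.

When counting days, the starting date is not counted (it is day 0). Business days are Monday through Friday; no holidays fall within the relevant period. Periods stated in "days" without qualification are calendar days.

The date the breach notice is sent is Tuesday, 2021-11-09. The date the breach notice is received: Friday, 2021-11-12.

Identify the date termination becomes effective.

2022-02-15

The last day of the mitigation period: 2021-11-12 + 54 days = 2022-01-05.
The last day of the response period: 2022-01-05 + 25 days = 2022-01-30.
From Sunday, 2022-01-30, 12 business days (Jan 31, Feb 1, Feb 2, Feb 3, …, Feb 11, Feb 14, Feb 15, skipping weekends) brings us to Tuesday, 2022-02-15, which is the date termination becomes effective.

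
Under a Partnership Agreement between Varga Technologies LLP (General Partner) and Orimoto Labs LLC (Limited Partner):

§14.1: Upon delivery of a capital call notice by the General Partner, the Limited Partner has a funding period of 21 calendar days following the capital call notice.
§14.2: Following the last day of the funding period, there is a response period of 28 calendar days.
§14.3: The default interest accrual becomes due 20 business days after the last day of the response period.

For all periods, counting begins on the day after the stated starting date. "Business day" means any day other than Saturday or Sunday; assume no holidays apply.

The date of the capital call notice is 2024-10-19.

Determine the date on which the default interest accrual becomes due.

2025-01-03

The last day of the funding period: 2024-10-19 + 21 days = 2024-11-09.
The last day of the response period: 2024-11-09 + 28 days = 2024-12-07.
The date on which the default interest accrual becomes due: counting 20 business days from Saturday, 2024-12-07 (Dec 9, Dec 10, Dec 11, Dec 12, …, Jan 1, Jan 2, Jan 3, skipping weekends) reaches Friday, 2025-01-03.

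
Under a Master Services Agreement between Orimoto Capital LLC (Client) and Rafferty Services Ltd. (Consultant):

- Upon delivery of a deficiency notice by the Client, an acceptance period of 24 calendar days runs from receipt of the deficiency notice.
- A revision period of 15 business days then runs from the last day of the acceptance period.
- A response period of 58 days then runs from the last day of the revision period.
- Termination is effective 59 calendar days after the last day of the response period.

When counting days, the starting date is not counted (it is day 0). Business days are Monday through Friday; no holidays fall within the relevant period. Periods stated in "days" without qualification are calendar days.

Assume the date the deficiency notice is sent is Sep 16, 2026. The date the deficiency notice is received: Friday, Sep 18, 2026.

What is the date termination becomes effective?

Feb 27, 2027

Adding 24 calendar days to Sep 18, 2026 gives Oct 12, 2026, which is the last day of the acceptance period.
From Monday, Oct 12, 2026, 15 business days (Oct 13, Oct 14, Oct 15, Oct 16, …, Oct 29, Oct 30, Nov 2, skipping weekends) brings us to Monday, Nov 2, 2026, which is the last day of the revision period.
The last day of the response period: Nov 2, 2026 + 58 days = Dec 30, 2026.
The date termination becomes effective: 59 calendar days after Dec 30, 2026 is Feb 27, 2027.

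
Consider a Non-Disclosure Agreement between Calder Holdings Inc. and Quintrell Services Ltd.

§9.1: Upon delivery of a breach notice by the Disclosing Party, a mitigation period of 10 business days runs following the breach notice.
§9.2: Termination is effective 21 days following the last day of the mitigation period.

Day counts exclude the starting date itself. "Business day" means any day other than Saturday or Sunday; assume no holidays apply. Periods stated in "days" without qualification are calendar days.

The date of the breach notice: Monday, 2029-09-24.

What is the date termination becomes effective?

2029-10-29

The last day of the mitigation period: 10 business days after Monday, 2029-09-24, skipping weekends — Sep 25, Sep 26, Sep 27, Sep 28, Oct 1, Oct 2, Oct 3, Oct 4, Oct 5, Oct 8 — lands on Monday, 2029-10-08.
The date termination becomes effective: 21 calendar days after 2029-10-08 is 2029-10-29.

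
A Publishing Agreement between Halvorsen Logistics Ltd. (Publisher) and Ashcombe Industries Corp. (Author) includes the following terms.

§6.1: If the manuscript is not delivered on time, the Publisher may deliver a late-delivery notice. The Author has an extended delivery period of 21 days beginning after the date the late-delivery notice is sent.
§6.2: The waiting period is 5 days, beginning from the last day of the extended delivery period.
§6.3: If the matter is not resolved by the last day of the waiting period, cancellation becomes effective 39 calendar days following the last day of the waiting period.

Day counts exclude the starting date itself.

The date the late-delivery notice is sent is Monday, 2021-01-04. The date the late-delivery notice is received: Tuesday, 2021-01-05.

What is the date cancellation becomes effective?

2021-03-10

The last day of the extended delivery period: 2021-01-04 + 21 days = 2021-01-25.
Adding 5 calendar days to 2021-01-25 gives 2021-01-30, which is the last day of the waiting period.
The date cancellation becomes effective: 39 calendar days after 2021-01-30 is 2021-03-10.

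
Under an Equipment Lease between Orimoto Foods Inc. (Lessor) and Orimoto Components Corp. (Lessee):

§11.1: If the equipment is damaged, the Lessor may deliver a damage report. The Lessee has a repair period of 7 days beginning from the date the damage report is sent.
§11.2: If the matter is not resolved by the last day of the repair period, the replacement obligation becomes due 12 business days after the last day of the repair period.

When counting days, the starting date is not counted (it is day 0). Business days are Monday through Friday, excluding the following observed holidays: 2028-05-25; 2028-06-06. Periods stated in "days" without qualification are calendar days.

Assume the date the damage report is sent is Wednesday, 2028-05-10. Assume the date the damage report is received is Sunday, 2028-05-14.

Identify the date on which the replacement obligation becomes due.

2028-06-05

The last day of the repair period: 7 calendar days after 2028-05-10 is 2028-05-17.
From Wednesday, 2028-05-17, 12 business days (May 18, May 19, May 22, May 23, …, Jun 1, Jun 2, Jun 5, skipping weekends and the listed holiday on May 25) brings us to Monday, 2028-06-05, which is the date on which the replacement obligation becomes due.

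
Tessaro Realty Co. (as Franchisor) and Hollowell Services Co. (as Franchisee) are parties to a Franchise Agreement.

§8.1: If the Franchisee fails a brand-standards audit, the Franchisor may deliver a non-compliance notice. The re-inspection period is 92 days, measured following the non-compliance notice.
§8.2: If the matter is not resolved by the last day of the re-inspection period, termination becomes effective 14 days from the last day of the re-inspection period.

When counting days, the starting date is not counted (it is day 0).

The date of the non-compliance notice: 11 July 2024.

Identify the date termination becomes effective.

25 October 2024

The last day of the re-inspection period: 11 July 2024 + 92 days = 11 October 2024.
Adding 14 calendar days to 11 October 2024 gives 25 October 2024, which is the date termination becomes effective.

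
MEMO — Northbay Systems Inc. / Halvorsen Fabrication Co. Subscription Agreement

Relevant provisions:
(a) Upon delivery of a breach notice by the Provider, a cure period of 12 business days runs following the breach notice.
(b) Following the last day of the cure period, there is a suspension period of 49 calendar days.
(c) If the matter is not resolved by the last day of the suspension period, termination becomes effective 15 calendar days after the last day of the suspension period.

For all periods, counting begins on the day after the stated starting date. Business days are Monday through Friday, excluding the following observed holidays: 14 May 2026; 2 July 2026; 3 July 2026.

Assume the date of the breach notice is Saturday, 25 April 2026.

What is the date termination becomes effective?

The last day of the cure period: counting 12 business days from Saturday, 25 April 2026 (Apr 27, Apr 28, Apr 29, Apr 30, …, May 8, May 11, May 12, skipping weekends) reaches Tuesday, 12 May 2026.
Adding 49 calendar days to 12 May 2026 gives 30 June 2026, which is the last day of the suspension period.
The date termination becomes effective: 30 June 2026 + 15 days = 15 July 2026.

15 July 2026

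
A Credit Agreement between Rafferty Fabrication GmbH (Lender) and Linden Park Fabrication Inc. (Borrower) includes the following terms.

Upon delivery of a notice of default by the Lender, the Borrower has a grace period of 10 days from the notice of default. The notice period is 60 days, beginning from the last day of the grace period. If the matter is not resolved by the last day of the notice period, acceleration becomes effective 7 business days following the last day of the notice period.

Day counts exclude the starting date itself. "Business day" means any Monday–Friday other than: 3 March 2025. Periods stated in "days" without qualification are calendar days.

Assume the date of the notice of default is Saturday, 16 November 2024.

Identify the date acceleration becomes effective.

The last day of the grace period: 16 November 2024 + 10 days = 26 November 2024.
The last day of the notice period: 60 calendar days after 26 November 2024 is 25 January 2025.
The date acceleration becomes effective: counting 7 business days from Saturday, 25 January 2025 (Jan 27, Jan 28, Jan 29, Jan 30, Jan 31, Feb 3, Feb 4, skipping weekends) reaches Tuesday, 4 February 2025.

4 February 2025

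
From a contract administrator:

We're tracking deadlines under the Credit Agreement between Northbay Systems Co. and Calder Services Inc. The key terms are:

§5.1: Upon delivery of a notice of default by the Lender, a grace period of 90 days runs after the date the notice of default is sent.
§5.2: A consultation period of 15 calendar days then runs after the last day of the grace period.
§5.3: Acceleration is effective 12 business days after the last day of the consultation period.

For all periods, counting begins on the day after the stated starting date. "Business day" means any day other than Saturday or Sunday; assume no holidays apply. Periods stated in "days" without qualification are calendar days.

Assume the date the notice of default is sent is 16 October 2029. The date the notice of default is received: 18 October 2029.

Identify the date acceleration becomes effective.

The last day of the grace period: 90 calendar days after 16 October 2029 is 14 January 2030.
The last day of the consultation period: 14 January 2030 + 15 days = 29 January 2030.
The date acceleration becomes effective: 12 business days after Tuesday, 29 January 2030, skipping weekends — Jan 30, Jan 31, Feb 1, Feb 4, …, Feb 12, Feb 13, Feb 14 — lands on Thursday, 14 February 2030.

14 February 2030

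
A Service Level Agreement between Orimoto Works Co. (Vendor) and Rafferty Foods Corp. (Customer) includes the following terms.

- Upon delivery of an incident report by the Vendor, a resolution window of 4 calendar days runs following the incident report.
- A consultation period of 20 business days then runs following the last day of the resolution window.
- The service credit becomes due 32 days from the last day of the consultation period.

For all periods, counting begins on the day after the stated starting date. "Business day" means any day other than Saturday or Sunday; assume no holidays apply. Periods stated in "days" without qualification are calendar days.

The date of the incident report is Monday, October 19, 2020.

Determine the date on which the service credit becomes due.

The last day of the resolution window: 4 calendar days after October 19, 2020 is October 23, 2020.
The last day of the consultation period: 20 business days after Friday, October 23, 2020, skipping weekends — Oct 26, Oct 27, Oct 28, Oct 29, …, Nov 18, Nov 19, Nov 20 — lands on Friday, November 20, 2020.
The date on which the service credit becomes due: November 20, 2020 + 32 days = December 22, 2020.

December 22, 2020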